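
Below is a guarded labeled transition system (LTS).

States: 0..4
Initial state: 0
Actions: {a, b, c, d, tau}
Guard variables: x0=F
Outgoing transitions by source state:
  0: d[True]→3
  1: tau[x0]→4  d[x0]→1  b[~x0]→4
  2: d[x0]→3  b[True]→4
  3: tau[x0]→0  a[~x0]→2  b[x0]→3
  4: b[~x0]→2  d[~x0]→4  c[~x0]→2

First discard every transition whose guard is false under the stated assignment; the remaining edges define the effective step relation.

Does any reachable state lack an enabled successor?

Answer: DEADLOCK-FREE

Trace:
R = {0,2,3,4}
  0: d→3  [deg 1]
  2: b→4  [deg 1]
  3: a→2  [deg 1]
  4: b→2  c→2  d→4  [deg 3]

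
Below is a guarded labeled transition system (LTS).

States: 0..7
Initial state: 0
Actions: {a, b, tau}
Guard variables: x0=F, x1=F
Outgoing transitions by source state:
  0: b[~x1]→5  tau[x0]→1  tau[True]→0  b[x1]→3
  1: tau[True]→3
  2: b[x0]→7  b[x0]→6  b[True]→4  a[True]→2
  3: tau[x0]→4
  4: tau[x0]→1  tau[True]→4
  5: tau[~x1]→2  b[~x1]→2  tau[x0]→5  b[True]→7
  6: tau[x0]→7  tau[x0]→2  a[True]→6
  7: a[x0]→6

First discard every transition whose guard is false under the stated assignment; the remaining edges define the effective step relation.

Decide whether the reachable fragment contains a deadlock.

Answer: DEADLOCK at state 7

Trace:
Reachable = {0,2,4,5,7}
  0: b→5  tau→0  [2 exit(s)]
  2: a→2  b→4  [2 exit(s)]
  4: tau→4  [1 exit(s)]
  5: b→2  b→7  tau→2  [3 exit(s)]
  7: ∅  [deadlock]
witness 7: b·b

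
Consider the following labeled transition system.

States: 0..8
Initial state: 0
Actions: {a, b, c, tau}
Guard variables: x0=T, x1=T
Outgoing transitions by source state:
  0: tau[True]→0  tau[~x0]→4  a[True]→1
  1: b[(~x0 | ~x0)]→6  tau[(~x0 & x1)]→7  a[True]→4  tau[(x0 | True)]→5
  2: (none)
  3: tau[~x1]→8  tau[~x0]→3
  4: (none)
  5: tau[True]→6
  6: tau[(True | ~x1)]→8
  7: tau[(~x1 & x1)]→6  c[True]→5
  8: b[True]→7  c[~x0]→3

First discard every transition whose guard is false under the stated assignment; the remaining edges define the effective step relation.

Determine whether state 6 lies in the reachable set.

After dropping false guards: 8 live edges.
L0 = {0}
L1 = {1}  now seen {0,1}
L2 = {4,5}  now seen {0,1,4,5}
L3 = {6}  now seen {0,1,4,5,6}
L4 = {8}  now seen {0,1,4,5,6,8}
L5 = {7}  now seen {0,1,4,5,6,7,8}
Reachable = {0,1,4,5,6,7,8}
trace reaching 6: a·tau·tau

Answer: REACHABLE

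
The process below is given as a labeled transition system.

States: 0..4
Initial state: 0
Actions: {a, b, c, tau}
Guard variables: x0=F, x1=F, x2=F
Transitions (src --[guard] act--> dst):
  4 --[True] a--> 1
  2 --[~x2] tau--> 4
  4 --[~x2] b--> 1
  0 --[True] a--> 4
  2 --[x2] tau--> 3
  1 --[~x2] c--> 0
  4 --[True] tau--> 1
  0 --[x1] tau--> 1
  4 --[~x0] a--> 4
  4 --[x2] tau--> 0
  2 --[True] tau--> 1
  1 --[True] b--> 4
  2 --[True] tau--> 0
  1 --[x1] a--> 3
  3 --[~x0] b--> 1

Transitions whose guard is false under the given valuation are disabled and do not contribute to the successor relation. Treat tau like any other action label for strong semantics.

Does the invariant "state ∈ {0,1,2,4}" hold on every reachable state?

Safe = {0,1,2,4}
Reach set: {0,1,4}
  0: ✓
  1: ✓
  4: ✓

Answer: INVARIANT HOLDS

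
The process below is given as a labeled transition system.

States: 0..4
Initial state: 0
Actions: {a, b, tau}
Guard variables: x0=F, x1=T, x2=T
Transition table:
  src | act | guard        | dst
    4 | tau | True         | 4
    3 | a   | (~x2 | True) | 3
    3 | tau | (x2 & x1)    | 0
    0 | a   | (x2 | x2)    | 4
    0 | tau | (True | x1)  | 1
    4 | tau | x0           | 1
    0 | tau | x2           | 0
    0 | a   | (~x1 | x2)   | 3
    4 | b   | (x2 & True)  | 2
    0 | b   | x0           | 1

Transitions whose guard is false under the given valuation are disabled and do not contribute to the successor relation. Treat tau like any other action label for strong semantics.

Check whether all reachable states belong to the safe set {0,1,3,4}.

Inv-set: {0,1,3,4}
R = {0,1,2,3,4}
  0: safe
  1: safe
  2: outside
  3: safe
  4: safe
witness against invariant: a·b → 2

Answer: INVARIANT VIOLATED at state 2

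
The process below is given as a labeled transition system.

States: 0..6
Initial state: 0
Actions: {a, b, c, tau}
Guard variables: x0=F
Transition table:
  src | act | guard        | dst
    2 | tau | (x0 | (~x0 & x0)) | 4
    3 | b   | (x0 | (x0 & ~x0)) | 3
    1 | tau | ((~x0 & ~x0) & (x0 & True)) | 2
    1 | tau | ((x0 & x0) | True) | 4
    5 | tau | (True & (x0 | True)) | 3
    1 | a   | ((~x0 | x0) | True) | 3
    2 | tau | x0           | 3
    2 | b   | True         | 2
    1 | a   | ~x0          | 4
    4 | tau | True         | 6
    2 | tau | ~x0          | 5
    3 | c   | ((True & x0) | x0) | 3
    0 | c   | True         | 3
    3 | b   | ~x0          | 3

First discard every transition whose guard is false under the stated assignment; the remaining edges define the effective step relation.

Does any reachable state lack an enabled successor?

R = {0,3}
  0: c→3  [1 exit(s)]
  3: b→3  [1 exit(s)]

Answer: DEADLOCK-FREE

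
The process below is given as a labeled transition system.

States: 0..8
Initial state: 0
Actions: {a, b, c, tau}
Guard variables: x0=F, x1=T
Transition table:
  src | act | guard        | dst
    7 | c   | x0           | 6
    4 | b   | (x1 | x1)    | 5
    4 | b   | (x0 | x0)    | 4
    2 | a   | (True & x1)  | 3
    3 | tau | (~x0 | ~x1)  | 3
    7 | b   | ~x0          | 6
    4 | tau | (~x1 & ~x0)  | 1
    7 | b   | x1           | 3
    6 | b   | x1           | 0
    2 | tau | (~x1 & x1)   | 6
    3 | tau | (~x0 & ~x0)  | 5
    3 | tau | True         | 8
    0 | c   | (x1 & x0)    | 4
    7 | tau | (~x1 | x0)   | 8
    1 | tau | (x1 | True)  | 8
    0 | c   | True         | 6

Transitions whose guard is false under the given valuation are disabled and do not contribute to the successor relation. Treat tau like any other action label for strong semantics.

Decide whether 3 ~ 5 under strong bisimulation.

Answer: NOT BISIMILAR

Trace:
Bisimulation quotient by refinement:
  π0 = {{0,1,2,3,4,5,6,7,8}}
  π1 = {{0},{1,3},{2},{4,6,7},{5,8}}
  π2 = {{0},{1},{2},{3},{4},{5,8},{6},{7}}
Fixed point at round 3; 8 class(es).
class of 3: {3}; class of 5: {5,8}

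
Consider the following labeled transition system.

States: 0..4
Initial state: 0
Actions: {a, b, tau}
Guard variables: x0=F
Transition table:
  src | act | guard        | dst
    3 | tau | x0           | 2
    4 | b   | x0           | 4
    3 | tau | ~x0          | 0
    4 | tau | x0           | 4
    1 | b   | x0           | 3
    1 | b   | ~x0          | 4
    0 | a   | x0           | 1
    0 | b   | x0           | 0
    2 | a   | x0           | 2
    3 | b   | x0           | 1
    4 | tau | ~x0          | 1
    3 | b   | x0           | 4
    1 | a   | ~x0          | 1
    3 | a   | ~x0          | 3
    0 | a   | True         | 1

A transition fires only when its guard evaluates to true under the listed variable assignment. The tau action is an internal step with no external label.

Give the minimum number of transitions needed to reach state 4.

Answer: 2

Analysis:
BFS to 4:
  L0 = {0}
  L1 = {1}
  L2 = {4}
first hit 4 at d=2 via a·b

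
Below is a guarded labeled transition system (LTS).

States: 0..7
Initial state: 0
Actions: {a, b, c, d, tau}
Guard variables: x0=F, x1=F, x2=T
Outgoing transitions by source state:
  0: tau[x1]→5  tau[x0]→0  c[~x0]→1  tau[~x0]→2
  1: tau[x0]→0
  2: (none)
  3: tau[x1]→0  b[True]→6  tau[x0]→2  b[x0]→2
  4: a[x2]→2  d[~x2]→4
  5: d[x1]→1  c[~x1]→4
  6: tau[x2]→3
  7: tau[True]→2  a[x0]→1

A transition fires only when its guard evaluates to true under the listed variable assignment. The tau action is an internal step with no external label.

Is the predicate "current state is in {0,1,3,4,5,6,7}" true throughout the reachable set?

Answer: INVARIANT VIOLATED at state 2

Working:
Allowed set {0,1,3,4,5,6,7}
Reachable = {0,1,2}
  0: safe
  1: safe
  2: outside
reach 2 via tau — violates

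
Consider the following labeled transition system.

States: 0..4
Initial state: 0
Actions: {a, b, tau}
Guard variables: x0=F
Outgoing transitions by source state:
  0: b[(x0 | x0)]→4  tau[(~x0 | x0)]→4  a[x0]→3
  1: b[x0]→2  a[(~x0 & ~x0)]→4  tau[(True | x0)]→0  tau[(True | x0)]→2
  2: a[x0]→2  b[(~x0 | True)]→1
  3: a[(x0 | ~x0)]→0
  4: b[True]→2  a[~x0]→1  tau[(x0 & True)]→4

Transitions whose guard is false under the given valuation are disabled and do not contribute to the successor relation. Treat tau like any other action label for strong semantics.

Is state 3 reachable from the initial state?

Answer: UNREACHABLE

Analysis:
After dropping false guards: 8 live edges.
L0 = {0}
L1 = {4}  now seen {0,4}
L2 = {1,2}  now seen {0,1,2,4}
R = {0,1,2,4}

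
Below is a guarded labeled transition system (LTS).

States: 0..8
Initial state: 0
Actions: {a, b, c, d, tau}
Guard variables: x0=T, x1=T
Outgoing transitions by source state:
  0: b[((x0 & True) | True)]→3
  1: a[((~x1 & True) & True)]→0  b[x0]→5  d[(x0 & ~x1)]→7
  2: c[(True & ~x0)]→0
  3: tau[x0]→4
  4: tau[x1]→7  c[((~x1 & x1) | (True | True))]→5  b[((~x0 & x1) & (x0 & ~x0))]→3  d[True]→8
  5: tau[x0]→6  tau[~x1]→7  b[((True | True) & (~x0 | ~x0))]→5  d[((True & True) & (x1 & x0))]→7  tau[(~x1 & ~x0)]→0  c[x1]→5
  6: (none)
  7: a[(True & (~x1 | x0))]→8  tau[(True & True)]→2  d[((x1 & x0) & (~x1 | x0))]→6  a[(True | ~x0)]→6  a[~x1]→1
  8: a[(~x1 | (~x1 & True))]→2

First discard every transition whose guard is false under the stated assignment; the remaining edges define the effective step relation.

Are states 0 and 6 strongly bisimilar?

Answer: NOT BISIMILAR

Working:
Bisimulation quotient by refinement:
  π0 = {{0,1,2,3,4,5,6,7,8}}
  π1 = {{0,1},{2,6,8},{3},{4,5},{7}}
  π2 = {{0},{1},{2,6,8},{3},{4},{5},{7}}
stable after 3 split(s): 7 block(s)
class of 0: {0}; class of 6: {2,6,8}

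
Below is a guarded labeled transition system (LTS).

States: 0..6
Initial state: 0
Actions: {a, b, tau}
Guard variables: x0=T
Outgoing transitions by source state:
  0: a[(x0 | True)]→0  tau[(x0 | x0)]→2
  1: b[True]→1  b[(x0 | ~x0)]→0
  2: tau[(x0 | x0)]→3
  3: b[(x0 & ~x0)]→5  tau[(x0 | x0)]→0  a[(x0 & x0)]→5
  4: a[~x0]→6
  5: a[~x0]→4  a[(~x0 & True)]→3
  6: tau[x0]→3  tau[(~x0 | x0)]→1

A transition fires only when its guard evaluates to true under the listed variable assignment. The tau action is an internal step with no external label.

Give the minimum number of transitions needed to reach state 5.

Breadth-first toward 5:
  L0 = {0}
  L1 = {2}
  L2 = {3}
  L3 = {5}
first hit 5 at d=3 via tau·tau·a

Answer: 3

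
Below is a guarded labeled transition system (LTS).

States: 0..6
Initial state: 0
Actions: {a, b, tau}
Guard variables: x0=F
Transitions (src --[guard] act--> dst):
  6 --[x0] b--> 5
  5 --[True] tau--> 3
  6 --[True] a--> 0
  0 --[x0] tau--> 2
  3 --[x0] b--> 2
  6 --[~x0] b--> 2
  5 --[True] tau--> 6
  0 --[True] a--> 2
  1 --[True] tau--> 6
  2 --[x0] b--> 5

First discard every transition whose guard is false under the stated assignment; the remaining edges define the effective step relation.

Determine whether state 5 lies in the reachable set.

Answer: UNREACHABLE

Analysis:
After dropping false guards: 6 live edges.
Layer 0: {0}
Layer 1: {2}  cumulative {0,2}
Reach set: {0,2}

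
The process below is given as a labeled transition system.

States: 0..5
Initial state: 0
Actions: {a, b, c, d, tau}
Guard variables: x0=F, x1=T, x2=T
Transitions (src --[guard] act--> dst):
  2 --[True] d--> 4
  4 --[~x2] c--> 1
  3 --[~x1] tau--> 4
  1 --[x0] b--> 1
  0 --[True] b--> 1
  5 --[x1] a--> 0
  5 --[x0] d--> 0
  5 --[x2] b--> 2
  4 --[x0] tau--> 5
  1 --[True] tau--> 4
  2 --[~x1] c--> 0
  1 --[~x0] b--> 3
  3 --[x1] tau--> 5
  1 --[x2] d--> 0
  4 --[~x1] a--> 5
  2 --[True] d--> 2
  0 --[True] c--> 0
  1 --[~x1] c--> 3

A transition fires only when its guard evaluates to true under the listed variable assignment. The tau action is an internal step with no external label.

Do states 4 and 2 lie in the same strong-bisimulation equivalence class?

Answer: NOT BISIMILAR

Analysis:
Compute ~ classes (split until stable):
  round 0: {{0,1,2,3,4,5}}
  round 1: {{0},{1},{2},{3},{4},{5}}
Fixed point at round 2; 6 class(es).
4∈{4}, 2∈{2}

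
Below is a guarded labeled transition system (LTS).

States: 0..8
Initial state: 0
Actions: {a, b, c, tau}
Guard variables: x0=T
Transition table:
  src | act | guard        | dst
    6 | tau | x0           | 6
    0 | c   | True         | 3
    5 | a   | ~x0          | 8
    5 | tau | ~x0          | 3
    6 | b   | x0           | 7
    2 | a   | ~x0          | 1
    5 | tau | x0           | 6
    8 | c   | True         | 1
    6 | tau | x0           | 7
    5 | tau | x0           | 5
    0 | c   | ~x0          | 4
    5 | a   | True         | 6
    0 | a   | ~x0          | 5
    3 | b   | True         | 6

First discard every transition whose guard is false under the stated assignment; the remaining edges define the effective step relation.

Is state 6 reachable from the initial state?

After dropping false guards: 9 live edges.
depth 0: {0}
depth 1: {3}  cumulative {0,3}
depth 2: {6}  cumulative {0,3,6}
depth 3: {7}  cumulative {0,3,6,7}
Reachable = {0,3,6,7}
Path to 6: c·b

Answer: REACHABLE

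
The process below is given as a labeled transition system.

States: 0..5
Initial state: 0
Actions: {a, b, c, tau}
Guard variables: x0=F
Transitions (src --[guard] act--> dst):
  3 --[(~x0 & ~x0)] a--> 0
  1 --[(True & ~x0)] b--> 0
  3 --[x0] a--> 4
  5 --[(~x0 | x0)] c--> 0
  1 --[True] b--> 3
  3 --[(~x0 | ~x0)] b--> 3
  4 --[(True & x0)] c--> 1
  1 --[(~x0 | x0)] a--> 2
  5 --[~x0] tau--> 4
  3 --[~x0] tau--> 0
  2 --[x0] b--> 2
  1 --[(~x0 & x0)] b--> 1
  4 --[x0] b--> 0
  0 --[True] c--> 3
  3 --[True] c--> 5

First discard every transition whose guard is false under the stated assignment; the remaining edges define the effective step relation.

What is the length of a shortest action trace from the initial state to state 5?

Answer: 2

Working:
Layered search for 5:
  L0 = {0}
  L1 = {3}
  L2 = {5}
first hit 5 at d=2 via c·c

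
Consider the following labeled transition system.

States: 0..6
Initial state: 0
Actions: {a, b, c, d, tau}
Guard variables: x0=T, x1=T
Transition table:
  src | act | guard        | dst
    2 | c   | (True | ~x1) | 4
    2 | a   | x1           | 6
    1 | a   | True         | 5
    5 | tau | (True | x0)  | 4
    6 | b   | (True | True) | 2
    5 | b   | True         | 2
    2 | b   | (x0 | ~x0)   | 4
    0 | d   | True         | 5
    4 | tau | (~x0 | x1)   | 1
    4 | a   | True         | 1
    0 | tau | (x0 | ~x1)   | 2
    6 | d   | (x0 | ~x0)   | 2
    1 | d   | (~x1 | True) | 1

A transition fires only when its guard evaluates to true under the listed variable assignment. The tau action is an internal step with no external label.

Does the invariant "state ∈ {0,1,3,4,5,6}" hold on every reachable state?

Answer: INVARIANT VIOLATED at state 2

Working:
Inv-set: {0,1,3,4,5,6}
Reachable = {0,1,2,4,5,6}
  0: safe
  1: safe
  2: outside
  4: safe
  5: safe
  6: safe
counterexample path to 2: tau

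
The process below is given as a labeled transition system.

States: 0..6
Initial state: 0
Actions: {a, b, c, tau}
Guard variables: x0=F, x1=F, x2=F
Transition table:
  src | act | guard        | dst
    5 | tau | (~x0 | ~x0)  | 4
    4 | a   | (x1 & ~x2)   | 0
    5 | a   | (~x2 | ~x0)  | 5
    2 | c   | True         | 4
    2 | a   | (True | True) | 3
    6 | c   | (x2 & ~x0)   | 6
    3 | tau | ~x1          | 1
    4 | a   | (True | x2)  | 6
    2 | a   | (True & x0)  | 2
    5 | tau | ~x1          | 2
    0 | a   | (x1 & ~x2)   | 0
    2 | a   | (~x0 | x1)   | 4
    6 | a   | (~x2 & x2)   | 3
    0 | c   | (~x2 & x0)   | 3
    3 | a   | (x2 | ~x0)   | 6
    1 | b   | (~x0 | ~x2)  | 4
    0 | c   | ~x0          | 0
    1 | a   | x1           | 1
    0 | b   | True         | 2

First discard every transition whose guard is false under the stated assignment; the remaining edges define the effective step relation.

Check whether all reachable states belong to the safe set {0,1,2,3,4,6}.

Answer: INVARIANT HOLDS

Working:
Allowed set {0,1,2,3,4,6}
Reachable = {0,1,2,3,4,6}
  0: safe
  1: safe
  2: safe
  3: safe
  4: safe
  6: safe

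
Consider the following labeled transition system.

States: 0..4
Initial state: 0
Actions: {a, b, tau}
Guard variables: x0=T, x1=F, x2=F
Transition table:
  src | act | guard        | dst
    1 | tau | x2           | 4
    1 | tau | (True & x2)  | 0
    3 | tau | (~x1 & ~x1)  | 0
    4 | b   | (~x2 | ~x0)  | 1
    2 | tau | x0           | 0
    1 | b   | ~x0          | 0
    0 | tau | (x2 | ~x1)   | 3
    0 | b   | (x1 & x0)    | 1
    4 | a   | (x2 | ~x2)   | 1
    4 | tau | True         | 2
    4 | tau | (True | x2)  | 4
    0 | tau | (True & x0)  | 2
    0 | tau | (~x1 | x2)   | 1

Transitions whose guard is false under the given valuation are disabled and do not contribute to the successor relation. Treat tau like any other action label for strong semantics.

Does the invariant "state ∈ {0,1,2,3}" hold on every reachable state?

Answer: INVARIANT HOLDS

Analysis:
Inv-set: {0,1,2,3}
Reachable = {0,1,2,3}
  0: safe
  1: safe
  2: safe
  3: safe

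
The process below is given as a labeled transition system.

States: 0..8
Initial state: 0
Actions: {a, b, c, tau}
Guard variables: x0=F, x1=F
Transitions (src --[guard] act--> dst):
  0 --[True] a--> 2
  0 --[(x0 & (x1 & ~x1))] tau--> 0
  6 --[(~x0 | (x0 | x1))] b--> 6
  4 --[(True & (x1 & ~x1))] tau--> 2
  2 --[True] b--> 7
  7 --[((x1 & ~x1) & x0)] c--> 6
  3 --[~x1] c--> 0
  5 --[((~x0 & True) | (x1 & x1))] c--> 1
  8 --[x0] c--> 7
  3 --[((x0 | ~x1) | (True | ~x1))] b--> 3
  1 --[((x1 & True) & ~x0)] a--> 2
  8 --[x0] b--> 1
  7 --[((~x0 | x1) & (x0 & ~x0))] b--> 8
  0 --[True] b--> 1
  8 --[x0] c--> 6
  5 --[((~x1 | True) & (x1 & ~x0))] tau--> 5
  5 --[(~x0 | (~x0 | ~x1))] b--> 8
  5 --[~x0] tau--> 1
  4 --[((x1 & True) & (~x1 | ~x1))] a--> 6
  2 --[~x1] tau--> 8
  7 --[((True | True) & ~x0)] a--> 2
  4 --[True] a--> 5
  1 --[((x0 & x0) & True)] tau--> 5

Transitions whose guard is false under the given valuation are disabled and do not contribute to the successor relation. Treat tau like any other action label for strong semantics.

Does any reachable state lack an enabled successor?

Answer: DEADLOCK at state 1

Analysis:
R = {0,1,2,7,8}
  0: a→2  b→1  [2 exit(s)]
  1: ∅  [STUCK]
  2: b→7  tau→8  [2 exit(s)]
  7: a→2  [1 exit(s)]
  8: ∅  [STUCK]
trace reaching 1: b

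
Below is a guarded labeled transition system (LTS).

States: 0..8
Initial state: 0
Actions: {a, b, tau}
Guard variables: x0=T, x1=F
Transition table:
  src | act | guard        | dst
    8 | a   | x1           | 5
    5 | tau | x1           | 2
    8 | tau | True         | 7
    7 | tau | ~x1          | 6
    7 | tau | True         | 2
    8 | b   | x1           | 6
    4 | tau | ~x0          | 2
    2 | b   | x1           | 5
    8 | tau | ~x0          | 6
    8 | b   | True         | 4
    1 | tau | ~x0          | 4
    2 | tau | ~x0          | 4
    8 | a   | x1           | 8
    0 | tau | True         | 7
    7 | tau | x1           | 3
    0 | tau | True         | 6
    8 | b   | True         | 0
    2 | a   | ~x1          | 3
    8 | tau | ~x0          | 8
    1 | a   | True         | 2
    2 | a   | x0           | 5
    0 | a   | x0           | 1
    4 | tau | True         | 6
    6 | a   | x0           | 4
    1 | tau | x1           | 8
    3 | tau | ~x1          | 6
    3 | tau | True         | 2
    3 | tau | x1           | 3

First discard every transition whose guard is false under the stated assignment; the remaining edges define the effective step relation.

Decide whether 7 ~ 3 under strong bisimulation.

Answer: BISIMILAR

Trace:
Bisimulation quotient by refinement:
  round 0: {{0,1,2,3,4,5,6,7,8}}
  round 1: {{0},{1,2,6},{3,4,7},{5},{8}}
  round 2: {{0},{1},{2},{3,4,7},{5},{6},{8}}
  round 3: {{0},{1},{2},{3,7},{4},{5},{6},{8}}
8 equivalence class(es) (converged in 4)
7∈{3,7}, 3∈{3,7}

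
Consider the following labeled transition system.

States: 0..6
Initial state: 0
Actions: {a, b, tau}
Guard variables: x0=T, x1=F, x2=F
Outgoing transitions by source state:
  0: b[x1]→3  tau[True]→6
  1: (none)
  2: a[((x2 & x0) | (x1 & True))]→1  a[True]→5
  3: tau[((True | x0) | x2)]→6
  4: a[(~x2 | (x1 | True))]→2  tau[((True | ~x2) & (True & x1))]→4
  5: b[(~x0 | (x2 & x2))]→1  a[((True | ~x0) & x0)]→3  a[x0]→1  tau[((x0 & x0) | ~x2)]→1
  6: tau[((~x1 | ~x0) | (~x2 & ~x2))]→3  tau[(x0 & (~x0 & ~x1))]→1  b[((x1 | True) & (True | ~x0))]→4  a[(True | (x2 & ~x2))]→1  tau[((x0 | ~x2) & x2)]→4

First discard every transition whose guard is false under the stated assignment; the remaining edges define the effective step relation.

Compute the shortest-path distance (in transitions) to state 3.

Breadth-first toward 3:
  depth 0: {0}
  depth 1: {6}
  depth 2: {1,3,4}
depth(3)=2, e.g. tau·tau

Answer: 2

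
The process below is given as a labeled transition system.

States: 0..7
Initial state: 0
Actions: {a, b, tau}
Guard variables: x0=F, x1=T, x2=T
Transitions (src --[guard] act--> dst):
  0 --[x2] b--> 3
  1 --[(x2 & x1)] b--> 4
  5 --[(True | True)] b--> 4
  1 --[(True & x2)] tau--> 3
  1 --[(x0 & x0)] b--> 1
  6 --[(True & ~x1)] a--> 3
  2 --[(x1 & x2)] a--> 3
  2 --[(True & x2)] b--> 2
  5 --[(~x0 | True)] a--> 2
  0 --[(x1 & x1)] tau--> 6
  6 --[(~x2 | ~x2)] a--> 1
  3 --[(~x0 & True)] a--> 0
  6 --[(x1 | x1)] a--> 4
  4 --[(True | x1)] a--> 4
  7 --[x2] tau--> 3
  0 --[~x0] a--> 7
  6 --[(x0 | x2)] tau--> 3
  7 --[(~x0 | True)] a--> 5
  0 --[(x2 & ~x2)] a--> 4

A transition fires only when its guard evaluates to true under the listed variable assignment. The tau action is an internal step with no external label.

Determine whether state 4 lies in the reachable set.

After dropping false guards: 15 live edges.
Layer 0: {0}
Layer 1: {3,6,7}  cumulative {0,3,6,7}
Layer 2: {4,5}  cumulative {0,3,4,5,6,7}
Layer 3: {2}  cumulative {0,2,3,4,5,6,7}
R = {0,2,3,4,5,6,7}
witness 4: tau·a

Answer: REACHABLE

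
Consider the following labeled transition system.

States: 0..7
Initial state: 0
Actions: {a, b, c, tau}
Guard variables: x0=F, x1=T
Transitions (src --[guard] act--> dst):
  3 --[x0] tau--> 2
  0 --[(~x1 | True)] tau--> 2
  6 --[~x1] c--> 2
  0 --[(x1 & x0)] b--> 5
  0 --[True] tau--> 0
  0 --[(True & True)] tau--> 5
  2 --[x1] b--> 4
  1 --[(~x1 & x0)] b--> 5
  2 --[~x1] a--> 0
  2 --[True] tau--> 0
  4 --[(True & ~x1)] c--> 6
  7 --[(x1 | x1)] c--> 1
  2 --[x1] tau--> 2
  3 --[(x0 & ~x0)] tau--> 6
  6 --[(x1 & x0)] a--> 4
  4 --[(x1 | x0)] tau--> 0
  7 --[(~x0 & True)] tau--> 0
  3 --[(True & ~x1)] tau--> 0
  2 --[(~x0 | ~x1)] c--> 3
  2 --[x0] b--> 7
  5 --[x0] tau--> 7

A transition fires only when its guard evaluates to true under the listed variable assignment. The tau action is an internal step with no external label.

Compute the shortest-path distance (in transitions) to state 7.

Layered search for 7:
  L0 = {0}
  L1 = {2,5}
  L2 = {3,4}
7 never appears.

Answer: UNREACHABLE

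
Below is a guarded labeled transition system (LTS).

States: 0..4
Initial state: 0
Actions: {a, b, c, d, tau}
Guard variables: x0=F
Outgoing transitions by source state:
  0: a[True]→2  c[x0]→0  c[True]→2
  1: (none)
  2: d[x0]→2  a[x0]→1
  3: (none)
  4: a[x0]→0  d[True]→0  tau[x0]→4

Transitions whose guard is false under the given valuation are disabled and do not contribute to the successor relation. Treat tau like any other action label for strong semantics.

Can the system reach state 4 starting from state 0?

Answer: UNREACHABLE

Analysis:
Guard filter leaves 3 enabled edge(s).
Layer 0: {0}
Layer 1: {2}  total {0,2}
Reachable = {0,2}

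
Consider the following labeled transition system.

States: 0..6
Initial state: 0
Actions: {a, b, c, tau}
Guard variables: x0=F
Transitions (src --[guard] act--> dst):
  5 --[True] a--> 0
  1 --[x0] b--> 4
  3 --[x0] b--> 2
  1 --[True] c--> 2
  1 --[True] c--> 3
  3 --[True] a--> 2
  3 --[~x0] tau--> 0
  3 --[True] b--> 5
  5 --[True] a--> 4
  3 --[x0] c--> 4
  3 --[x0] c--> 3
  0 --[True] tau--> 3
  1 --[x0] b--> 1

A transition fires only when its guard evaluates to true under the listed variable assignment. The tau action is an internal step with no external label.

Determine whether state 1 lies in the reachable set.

Answer: UNREACHABLE

Trace:
Guard filter leaves 8 enabled edge(s).
L0 = {0}
L1 = {3}  now seen {0,3}
L2 = {2,5}  now seen {0,2,3,5}
L3 = {4}  now seen {0,2,3,4,5}
Reach set: {0,2,3,4,5}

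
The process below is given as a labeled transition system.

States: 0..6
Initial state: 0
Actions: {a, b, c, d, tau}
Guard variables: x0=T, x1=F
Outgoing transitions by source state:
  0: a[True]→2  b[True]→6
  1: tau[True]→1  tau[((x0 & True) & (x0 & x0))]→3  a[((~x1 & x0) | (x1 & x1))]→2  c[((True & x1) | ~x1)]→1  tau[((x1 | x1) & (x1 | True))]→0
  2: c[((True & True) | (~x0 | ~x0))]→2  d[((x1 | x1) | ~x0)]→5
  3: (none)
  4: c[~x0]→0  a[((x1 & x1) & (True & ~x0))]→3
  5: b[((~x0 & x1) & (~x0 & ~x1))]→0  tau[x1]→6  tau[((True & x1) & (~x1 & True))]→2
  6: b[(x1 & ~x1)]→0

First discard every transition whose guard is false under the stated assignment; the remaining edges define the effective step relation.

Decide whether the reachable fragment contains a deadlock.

Reach set: {0,2,6}
  0: a→2  b→6  [2 exit(s)]
  2: c→2  [1 exit(s)]
  6: ∅  [STUCK]
witness 6: b

Answer: DEADLOCK at state 6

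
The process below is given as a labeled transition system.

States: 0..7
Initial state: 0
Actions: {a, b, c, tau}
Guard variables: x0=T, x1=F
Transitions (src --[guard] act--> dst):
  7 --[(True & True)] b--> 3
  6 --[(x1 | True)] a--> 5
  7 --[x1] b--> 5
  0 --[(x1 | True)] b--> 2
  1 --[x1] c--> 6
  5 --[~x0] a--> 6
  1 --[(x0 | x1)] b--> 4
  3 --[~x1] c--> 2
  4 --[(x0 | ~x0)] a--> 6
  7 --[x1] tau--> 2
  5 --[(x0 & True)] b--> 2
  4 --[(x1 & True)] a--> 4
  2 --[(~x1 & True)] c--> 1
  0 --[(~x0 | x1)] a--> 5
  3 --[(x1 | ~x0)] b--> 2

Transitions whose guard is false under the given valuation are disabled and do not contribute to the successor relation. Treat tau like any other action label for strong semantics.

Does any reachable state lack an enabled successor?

R = {0,1,2,4,5,6}
  0: b→2  [1 exit(s)]
  1: b→4  [1 exit(s)]
  2: c→1  [1 exit(s)]
  4: a→6  [1 exit(s)]
  5: b→2  [1 exit(s)]
  6: a→5  [1 exit(s)]

Answer: DEADLOCK-FREE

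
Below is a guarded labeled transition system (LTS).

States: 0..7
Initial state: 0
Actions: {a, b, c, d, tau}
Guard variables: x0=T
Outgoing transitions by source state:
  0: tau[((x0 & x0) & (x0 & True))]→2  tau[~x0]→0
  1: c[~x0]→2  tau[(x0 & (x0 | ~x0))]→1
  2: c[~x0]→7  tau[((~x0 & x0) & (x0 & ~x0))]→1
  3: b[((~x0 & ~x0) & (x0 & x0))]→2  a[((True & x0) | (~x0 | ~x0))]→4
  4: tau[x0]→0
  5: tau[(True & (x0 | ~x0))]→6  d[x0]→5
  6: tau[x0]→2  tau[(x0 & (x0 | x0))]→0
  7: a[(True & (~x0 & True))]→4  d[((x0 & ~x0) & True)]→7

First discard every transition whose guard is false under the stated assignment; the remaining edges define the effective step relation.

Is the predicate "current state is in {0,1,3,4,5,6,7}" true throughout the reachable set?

Allowed set {0,1,3,4,5,6,7}
Reach set: {0,2}
  0: ok
  2: ✗ unsafe
reach 2 via tau — violates

Answer: INVARIANT VIOLATED at state 2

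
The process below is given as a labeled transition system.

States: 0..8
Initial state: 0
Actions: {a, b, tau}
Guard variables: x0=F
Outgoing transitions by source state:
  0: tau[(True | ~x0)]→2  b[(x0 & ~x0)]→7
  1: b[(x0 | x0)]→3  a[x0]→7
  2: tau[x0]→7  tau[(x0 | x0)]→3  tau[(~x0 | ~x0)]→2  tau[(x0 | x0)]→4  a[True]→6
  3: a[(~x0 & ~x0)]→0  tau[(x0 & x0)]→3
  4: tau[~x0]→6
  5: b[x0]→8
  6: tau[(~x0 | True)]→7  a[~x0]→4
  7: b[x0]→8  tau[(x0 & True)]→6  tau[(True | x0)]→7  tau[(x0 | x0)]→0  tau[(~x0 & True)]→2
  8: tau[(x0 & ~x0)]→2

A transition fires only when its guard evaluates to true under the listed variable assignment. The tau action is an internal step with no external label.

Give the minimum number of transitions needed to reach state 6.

Layered search for 6:
  depth 0: {0}
  depth 1: {2}
  depth 2: {6}
depth(6)=2, e.g. tau·a

Answer: 2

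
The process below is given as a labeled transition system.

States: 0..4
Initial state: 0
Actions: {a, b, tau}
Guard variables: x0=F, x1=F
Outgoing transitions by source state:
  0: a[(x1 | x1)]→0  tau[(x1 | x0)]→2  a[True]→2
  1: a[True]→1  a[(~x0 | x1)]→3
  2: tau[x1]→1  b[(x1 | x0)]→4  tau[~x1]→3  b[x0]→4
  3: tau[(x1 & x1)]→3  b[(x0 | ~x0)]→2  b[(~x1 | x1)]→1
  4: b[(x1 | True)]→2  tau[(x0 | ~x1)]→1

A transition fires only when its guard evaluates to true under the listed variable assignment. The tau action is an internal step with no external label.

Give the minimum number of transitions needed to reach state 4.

BFS to 4:
  depth 0: {0}
  depth 1: {2}
  depth 2: {3}
  depth 3: {1}
4 never appears.

Answer: UNREACHABLE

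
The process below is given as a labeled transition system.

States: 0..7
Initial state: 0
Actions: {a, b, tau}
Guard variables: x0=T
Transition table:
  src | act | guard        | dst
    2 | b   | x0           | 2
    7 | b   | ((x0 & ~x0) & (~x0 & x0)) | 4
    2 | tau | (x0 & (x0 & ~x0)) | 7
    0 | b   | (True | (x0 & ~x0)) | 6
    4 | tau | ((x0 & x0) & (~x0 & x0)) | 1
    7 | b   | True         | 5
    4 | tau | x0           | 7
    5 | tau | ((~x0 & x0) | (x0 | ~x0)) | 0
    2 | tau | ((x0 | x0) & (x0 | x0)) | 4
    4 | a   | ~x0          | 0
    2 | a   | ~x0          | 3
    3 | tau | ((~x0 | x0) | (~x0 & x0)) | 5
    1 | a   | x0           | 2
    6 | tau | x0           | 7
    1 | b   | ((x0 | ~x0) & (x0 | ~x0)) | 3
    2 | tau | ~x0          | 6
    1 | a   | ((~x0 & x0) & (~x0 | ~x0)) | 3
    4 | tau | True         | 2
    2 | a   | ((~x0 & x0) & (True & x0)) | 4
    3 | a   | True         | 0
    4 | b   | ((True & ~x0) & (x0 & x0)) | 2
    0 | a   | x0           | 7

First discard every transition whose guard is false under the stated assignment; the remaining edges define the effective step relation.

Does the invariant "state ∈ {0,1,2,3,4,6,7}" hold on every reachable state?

Inv-set: {0,1,2,3,4,6,7}
Reachable = {0,5,6,7}
  0: safe
  5: ✗ unsafe
  6: safe
  7: safe
counterexample path to 5: a·b

Answer: INVARIANT VIOLATED at state 5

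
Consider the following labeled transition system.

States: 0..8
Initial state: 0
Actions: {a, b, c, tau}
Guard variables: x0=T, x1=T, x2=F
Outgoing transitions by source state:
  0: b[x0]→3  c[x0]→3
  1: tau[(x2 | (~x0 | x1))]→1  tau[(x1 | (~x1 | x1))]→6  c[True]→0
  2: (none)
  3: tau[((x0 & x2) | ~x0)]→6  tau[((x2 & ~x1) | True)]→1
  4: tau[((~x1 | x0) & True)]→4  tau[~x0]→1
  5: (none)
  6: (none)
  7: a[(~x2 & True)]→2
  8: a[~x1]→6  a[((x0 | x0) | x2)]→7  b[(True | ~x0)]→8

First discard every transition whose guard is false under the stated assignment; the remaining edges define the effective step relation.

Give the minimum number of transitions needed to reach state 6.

Breadth-first toward 6:
  depth 0: {0}
  depth 1: {3}
  depth 2: {1}
  depth 3: {6}
6 enters at depth 3; path b·tau·tau

Answer: 3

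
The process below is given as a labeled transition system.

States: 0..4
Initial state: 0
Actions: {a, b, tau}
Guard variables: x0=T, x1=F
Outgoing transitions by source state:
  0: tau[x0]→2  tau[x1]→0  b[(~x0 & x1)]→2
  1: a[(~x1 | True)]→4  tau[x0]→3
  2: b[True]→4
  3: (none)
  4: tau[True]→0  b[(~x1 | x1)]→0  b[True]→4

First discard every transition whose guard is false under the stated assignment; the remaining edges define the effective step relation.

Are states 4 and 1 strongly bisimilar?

Bisimulation quotient by refinement:
  round 0: {{0,1,2,3,4}}
  round 1: {{0},{1},{2},{3},{4}}
5 equivalence class(es) (converged in 2)
[4]={4}  [1]={1}

Answer: NOT BISIMILAR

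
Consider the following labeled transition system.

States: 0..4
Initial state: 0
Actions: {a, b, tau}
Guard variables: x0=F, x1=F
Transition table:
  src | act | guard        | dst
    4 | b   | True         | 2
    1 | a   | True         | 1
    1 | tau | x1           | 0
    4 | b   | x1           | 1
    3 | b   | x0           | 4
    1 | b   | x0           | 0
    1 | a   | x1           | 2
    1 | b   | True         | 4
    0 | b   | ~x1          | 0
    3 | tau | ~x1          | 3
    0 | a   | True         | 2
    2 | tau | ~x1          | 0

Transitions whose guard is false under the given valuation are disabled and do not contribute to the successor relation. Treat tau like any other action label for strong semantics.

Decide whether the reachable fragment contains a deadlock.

R = {0,2}
  0: a→2  b→0  [2 out]
  2: tau→0  [1 out]

Answer: DEADLOCK-FREE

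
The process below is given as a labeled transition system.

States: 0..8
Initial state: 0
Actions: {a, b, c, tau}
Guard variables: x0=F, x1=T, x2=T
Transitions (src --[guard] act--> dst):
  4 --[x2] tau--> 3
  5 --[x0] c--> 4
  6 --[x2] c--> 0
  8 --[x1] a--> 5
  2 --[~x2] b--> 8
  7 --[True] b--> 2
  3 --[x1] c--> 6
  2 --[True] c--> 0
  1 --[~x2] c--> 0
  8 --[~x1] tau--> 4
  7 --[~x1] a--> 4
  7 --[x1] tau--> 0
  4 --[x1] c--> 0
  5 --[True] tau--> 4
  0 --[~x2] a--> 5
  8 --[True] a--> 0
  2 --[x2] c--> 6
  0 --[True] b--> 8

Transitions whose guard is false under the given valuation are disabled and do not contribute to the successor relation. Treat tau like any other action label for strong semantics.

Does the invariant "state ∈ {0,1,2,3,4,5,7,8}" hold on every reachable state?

Allowed set {0,1,2,3,4,5,7,8}
Reachable = {0,3,4,5,6,8}
  0: ok
  3: ok
  4: ok
  5: ok
  6: VIOLATES
  8: ok
reach 6 via b·a·tau·tau·c — violates

Answer: INVARIANT VIOLATED at state 6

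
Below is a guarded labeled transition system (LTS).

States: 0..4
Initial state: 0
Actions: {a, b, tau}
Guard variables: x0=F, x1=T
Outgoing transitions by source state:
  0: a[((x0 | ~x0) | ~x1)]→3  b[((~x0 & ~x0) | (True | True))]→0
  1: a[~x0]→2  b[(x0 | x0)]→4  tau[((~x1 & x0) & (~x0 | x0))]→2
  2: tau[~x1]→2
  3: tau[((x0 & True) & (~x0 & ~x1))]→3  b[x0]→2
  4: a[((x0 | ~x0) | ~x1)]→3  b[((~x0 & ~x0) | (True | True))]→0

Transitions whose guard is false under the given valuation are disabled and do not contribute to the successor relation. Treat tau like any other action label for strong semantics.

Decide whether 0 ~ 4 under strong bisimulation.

Refine partition for ~:
  π0 = {{0,1,2,3,4}}
  π1 = {{0,4},{1},{2,3}}
Fixed point at round 2; 3 class(es).
class of 0: {0,4}; class of 4: {0,4}

Answer: BISIMILAR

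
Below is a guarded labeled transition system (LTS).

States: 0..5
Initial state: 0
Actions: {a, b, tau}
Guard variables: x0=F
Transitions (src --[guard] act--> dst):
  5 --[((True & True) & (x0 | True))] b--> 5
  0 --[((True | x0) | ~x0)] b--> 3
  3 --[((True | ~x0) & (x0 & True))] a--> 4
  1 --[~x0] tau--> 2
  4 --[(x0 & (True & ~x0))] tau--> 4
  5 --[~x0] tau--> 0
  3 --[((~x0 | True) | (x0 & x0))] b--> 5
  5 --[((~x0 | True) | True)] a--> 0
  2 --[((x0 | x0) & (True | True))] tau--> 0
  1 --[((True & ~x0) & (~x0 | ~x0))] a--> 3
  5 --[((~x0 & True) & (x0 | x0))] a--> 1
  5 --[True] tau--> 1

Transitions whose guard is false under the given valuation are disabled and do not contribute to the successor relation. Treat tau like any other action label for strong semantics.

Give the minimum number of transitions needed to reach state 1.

Breadth-first toward 1:
  Layer 0: {0}
  Layer 1: {3}
  Layer 2: {5}
  Layer 3: {1}
1 enters at depth 3; path b·b·tau

Answer: 3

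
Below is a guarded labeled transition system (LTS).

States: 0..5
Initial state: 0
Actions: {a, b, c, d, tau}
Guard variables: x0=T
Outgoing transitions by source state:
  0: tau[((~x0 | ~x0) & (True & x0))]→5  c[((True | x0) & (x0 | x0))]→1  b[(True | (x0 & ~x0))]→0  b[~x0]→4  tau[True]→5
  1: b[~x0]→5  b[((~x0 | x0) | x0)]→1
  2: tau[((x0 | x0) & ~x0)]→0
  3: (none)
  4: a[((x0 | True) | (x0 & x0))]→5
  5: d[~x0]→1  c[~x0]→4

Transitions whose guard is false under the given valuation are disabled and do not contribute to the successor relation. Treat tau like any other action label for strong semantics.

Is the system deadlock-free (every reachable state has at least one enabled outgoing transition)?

Answer: DEADLOCK at state 5

Working:
Reachable = {0,1,5}
  0: b→0  c→1  tau→5  [3 exit(s)]
  1: b→1  [1 exit(s)]
  5: ∅  [STUCK]
Path to 5: tau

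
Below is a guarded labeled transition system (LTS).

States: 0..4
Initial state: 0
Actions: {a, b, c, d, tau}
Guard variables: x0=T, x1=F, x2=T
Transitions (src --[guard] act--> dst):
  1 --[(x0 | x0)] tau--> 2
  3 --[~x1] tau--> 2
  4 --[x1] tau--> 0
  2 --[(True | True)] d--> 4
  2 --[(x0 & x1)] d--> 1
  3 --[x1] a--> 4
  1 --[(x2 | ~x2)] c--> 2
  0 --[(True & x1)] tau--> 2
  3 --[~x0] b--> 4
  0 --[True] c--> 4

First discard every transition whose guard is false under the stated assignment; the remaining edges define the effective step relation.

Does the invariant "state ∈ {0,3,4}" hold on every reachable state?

Allowed set {0,3,4}
Reach set: {0,4}
  0: safe
  4: safe

Answer: INVARIANT HOLDS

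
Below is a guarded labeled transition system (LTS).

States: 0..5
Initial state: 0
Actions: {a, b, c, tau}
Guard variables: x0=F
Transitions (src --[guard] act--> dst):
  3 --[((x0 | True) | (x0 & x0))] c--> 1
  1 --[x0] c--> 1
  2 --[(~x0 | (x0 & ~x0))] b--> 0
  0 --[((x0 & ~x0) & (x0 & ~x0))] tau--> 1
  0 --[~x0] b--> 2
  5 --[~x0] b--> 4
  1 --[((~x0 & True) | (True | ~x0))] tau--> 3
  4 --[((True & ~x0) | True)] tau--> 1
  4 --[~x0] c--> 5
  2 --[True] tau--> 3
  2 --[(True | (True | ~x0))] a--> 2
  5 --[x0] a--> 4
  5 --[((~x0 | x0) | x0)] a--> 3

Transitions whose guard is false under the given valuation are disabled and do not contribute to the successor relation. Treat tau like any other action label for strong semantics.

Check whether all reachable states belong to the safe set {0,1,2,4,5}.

Inv-set: {0,1,2,4,5}
Reach set: {0,1,2,3}
  0: ok
  1: ok
  2: ok
  3: outside
witness against invariant: b·tau → 3

Answer: INVARIANT VIOLATED at state 3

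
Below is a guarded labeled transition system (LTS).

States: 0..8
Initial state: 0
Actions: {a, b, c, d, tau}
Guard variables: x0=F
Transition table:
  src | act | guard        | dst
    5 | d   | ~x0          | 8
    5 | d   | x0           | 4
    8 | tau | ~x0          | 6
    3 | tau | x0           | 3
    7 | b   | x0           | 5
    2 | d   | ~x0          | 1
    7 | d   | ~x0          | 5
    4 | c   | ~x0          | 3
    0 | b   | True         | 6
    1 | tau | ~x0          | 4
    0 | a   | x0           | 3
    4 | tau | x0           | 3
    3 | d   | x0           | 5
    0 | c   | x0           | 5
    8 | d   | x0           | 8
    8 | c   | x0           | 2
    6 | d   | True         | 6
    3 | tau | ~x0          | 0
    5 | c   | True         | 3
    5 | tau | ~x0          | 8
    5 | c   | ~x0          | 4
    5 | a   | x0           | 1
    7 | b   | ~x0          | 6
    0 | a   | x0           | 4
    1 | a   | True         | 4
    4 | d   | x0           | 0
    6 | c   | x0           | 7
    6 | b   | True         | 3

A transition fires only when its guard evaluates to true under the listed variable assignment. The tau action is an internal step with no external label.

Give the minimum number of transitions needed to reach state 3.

Breadth-first toward 3:
  L0 = {0}
  L1 = {6}
  L2 = {3}
3 enters at depth 2; path b·b

Answer: 2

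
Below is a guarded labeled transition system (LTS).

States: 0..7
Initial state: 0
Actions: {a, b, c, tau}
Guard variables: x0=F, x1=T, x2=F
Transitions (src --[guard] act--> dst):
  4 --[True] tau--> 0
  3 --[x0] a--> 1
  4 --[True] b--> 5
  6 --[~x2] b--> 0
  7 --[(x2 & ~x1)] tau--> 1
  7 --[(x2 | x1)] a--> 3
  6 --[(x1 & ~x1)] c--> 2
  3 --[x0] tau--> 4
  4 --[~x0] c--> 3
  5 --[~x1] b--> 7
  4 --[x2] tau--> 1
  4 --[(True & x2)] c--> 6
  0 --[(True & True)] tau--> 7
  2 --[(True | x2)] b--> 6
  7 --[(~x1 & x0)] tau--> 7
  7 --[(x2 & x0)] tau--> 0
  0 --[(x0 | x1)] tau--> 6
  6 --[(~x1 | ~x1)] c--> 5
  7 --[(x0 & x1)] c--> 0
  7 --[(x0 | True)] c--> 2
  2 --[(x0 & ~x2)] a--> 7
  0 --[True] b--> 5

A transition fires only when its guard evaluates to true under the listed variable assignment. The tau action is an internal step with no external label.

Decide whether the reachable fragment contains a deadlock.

Answer: DEADLOCK at state 3

Working:
Reachable = {0,2,3,5,6,7}
  0: b→5  tau→6  tau→7  [3 exit(s)]
  2: b→6  [1 exit(s)]
  3: ∅  [no exit]
  5: ∅  [no exit]
  6: b→0  [1 exit(s)]
  7: a→3  c→2  [2 exit(s)]
trace reaching 3: tau·a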